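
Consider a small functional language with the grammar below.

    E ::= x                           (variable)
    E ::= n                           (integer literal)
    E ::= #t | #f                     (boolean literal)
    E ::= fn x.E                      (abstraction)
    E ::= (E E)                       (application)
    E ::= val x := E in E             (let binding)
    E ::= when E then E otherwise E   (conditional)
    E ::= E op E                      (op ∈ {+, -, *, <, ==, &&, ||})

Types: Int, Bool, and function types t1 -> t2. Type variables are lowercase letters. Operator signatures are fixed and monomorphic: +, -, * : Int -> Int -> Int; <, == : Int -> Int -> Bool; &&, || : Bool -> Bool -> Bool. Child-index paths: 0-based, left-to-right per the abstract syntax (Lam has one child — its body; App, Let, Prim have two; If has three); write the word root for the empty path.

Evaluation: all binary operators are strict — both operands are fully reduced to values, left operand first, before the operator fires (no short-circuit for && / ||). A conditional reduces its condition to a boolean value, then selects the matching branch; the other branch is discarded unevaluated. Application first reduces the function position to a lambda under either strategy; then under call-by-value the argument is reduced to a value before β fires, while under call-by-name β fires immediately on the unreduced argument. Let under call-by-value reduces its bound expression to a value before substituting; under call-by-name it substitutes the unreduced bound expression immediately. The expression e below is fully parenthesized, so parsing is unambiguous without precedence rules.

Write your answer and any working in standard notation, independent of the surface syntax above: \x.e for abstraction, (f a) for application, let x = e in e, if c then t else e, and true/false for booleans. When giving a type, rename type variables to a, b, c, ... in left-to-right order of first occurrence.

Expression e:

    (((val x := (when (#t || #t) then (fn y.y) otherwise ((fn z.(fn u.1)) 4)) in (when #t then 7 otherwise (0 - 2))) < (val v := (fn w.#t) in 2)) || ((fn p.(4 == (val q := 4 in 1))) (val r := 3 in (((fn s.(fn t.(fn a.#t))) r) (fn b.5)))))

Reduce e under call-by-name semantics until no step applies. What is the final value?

Working:
step 0: (((let x = (if (true || true) then (\y.y) else ((\z.(\u.1)) 4)) in (if true then 7 else (0 - 2))) < (let v = (\w.true) in 2)) || ((\p.(4 == (let q = 4 in 1))) (let r = 3 in (((\s.(\t.(\a.true))) r) (\b.5)))))
step 1: [let@0.0] (((if true then 7 else (0 - 2)) < (let v = (\w.true) in 2)) || ((\p.(4 == (let q = 4 in 1))) (let r = 3 in (((\s.(\t.(\a.true))) r) (\b.5)))))
step 2: [if@0.0] ((7 < (let v = (\w.true) in 2)) || ((\p.(4 == (let q = 4 in 1))) (let r = 3 in (((\s.(\t.(\a.true))) r) (\b.5)))))
step 3: [let@0.1] ((7 < 2) || ((\p.(4 == (let q = 4 in 1))) (let r = 3 in (((\s.(\t.(\a.true))) r) (\b.5)))))
step 4: [delta@0] (false || ((\p.(4 == (let q = 4 in 1))) (let r = 3 in (((\s.(\t.(\a.true))) r) (\b.5)))))
step 5: [beta@1] (false || (4 == (let q = 4 in 1)))
step 6: [let@1.1] (false || (4 == 1))
step 7: [delta@1] (false || false)
step 8: [delta@root] false

Answer: false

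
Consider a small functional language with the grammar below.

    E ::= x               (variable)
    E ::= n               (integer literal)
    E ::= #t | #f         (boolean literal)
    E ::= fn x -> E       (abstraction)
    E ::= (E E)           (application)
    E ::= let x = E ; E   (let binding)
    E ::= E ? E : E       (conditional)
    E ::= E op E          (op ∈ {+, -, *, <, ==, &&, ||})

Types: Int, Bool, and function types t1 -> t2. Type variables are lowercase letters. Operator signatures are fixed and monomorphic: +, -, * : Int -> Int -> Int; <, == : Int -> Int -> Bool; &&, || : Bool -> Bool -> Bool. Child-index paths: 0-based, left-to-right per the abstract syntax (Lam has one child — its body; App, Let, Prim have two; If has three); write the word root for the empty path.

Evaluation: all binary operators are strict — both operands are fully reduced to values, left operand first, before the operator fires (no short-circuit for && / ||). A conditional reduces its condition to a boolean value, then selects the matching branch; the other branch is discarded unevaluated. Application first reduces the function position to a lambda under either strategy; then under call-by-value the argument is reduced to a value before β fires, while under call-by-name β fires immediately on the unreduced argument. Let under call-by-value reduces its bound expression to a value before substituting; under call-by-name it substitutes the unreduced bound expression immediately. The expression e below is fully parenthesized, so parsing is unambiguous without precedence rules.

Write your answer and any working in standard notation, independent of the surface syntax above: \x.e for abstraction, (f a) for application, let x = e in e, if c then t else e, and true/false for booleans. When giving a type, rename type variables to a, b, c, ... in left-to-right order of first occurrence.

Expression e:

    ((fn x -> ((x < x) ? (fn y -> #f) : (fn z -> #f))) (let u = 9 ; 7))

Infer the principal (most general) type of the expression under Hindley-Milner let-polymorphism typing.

Answer: a -> Bool

Working:
x : a
  unify a ~ Int
x : Int
  unify Int ~ Int
  unify Bool ~ Bool
\y._ : b -> Bool
\z._ : c -> Bool
  unify b -> Bool ~ c -> Bool
  unify b ~ c
  unify Bool ~ Bool
\x._ : Int -> c -> Bool
let u : Int
  unify Int -> c -> Bool ~ Int -> d
  unify Int ~ Int
  unify c -> Bool ~ d
_ _ : c -> Bool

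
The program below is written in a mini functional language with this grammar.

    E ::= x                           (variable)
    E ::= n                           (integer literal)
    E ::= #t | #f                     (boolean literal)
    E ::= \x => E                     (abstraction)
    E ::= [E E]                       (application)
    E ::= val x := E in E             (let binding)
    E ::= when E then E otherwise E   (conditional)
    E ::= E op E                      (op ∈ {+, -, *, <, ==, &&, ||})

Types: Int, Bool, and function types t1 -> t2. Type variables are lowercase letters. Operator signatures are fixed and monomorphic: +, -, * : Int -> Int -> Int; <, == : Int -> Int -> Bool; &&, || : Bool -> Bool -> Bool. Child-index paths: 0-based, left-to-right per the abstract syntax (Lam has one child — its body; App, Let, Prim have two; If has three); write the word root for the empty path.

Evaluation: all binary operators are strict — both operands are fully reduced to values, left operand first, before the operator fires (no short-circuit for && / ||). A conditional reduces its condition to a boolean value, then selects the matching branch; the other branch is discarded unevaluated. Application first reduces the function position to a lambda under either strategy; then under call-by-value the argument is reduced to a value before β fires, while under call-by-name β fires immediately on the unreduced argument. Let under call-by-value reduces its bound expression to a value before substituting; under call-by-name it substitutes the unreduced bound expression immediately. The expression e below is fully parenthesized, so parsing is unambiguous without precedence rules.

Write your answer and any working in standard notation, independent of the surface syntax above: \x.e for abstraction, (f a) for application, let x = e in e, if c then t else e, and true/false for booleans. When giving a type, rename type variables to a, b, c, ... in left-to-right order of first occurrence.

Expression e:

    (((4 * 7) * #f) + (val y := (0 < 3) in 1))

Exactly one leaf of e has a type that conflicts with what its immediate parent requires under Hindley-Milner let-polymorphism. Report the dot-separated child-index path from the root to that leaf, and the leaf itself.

Trace:
  unify Int ~ Int
  unify Int ~ Int
  unify Int ~ Int
  unify Bool ~ Int
  FAIL: mismatch Bool ~ Int

Answer: 0.1 : false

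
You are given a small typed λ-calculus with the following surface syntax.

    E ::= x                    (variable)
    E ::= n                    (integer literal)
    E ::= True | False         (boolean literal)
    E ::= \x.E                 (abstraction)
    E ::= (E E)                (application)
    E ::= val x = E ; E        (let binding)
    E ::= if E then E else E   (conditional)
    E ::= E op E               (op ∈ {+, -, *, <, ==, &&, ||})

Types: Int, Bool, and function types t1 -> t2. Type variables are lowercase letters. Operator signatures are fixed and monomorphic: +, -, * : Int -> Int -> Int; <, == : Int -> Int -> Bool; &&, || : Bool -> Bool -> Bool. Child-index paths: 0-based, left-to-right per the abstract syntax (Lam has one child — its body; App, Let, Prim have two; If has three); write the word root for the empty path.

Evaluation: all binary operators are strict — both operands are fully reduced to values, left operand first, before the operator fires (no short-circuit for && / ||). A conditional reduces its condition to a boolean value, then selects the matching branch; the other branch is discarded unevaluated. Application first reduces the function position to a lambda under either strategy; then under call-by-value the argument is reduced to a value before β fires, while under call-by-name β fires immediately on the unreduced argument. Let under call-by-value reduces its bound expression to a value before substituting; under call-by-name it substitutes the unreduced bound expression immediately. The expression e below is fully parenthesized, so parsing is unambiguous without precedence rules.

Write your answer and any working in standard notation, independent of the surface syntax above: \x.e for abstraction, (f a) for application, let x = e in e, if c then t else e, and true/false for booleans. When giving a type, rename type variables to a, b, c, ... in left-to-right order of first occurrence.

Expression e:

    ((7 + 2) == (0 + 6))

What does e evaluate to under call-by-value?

Derivation:
step 0: ((7 + 2) == (0 + 6))
step 1: [delta@0] (9 == (0 + 6))
step 2: [delta@1] (9 == 6)
step 3: [delta@root] false

Answer: false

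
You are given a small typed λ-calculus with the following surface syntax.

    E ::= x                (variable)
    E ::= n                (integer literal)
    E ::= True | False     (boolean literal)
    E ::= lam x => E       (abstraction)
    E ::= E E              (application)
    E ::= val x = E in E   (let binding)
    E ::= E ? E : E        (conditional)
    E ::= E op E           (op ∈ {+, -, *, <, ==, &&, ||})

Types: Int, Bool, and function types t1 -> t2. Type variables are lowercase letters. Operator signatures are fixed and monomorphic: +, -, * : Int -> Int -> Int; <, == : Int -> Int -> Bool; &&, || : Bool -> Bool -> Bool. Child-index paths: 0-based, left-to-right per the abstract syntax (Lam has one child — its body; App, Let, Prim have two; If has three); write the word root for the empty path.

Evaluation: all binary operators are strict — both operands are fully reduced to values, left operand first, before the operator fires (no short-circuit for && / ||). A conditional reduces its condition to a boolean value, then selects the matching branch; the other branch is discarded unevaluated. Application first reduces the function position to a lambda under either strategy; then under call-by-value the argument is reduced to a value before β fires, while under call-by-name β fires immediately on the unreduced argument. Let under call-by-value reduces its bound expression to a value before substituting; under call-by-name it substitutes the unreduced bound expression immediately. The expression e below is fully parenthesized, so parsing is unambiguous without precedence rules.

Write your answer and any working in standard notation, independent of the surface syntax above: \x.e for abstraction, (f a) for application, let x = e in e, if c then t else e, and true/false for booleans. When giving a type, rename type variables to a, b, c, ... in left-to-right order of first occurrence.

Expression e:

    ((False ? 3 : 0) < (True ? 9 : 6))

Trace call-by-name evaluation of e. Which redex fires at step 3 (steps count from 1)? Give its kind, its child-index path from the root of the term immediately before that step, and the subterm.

Answer: delta at root : (0 < 9)

Working:
step 0: ((if false then 3 else 0) < (if true then 9 else 6))
step 1: [if@0] (0 < (if true then 9 else 6))
step 2: [if@1] (0 < 9)
step 3: [delta@root] true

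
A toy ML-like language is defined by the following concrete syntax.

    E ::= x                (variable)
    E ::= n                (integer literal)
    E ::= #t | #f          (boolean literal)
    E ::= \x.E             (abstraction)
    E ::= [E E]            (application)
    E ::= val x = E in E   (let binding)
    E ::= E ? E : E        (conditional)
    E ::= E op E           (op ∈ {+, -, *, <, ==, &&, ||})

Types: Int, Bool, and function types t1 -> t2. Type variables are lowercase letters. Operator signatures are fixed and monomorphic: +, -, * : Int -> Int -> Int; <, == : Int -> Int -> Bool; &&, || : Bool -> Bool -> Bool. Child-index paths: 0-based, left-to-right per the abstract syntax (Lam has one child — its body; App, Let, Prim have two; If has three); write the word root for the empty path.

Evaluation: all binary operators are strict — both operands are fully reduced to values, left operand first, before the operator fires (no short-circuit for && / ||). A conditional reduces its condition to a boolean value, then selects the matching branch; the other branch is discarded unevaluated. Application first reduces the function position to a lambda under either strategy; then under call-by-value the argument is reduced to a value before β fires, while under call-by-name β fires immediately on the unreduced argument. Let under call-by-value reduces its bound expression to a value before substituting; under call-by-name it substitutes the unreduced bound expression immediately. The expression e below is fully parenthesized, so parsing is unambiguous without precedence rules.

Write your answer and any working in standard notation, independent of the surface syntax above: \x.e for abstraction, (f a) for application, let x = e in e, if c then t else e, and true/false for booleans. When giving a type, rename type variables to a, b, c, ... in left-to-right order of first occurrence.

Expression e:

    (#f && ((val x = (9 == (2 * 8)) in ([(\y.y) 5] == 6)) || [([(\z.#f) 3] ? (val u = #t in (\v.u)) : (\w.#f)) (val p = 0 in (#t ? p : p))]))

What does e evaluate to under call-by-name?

Trace:
step 0: (false && ((let x = (9 == (2 * 8)) in (((\y.y) 5) == 6)) || ((if ((\z.false) 3) then (let u = true in (\v.u)) else (\w.false)) (let p = 0 in (if true then p else p)))))
step 1: [let@1.0] (false && ((((\y.y) 5) == 6) || ((if ((\z.false) 3) then (let u = true in (\v.u)) else (\w.false)) (let p = 0 in (if true then p else p)))))
step 2: [beta@1.0.0] (false && ((5 == 6) || ((if ((\z.false) 3) then (let u = true in (\v.u)) else (\w.false)) (let p = 0 in (if true then p else p)))))
step 3: [delta@1.0] (false && (false || ((if ((\z.false) 3) then (let u = true in (\v.u)) else (\w.false)) (let p = 0 in (if true then p else p)))))
step 4: [beta@1.1.0.0] (false && (false || ((if false then (let u = true in (\v.u)) else (\w.false)) (let p = 0 in (if true then p else p)))))
step 5: [if@1.1.0] (false && (false || ((\w.false) (let p = 0 in (if true then p else p)))))
step 6: [beta@1.1] (false && (false || false))
step 7: [delta@1] (false && false)
step 8: [delta@root] false

Answer: false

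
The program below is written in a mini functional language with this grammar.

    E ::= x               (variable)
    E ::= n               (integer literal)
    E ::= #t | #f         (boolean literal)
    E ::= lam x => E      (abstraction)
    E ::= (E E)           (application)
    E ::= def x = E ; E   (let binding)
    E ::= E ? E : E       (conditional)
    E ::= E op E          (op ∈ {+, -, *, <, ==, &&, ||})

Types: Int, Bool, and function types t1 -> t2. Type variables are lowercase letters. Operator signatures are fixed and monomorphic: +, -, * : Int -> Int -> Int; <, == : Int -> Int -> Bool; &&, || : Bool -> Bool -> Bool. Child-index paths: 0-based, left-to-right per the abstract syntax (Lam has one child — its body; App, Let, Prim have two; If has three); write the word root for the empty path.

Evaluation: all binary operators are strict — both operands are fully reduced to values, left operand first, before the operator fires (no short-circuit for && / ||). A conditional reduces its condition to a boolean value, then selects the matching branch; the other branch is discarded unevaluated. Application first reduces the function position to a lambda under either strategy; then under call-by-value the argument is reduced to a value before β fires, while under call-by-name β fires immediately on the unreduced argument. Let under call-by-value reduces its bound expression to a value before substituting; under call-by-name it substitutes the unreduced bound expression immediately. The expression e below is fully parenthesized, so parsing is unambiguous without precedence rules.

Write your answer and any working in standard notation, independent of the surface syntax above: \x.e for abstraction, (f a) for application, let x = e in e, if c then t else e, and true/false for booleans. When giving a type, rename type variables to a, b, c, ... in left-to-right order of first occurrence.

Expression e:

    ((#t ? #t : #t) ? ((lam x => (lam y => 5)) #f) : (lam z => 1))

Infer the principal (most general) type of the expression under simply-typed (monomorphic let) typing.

Answer: a -> Int

Derivation:
  unify Bool ~ Bool
  unify Bool ~ Bool
  unify Bool ~ Bool
\y._ : b -> Int
\x._ : a -> b -> Int
  unify a -> b -> Int ~ Bool -> c
  unify a ~ Bool
  unify b -> Int ~ c
_ _ : b -> Int
\z._ : d -> Int
  unify b -> Int ~ d -> Int
  unify b ~ d
  unify Int ~ Int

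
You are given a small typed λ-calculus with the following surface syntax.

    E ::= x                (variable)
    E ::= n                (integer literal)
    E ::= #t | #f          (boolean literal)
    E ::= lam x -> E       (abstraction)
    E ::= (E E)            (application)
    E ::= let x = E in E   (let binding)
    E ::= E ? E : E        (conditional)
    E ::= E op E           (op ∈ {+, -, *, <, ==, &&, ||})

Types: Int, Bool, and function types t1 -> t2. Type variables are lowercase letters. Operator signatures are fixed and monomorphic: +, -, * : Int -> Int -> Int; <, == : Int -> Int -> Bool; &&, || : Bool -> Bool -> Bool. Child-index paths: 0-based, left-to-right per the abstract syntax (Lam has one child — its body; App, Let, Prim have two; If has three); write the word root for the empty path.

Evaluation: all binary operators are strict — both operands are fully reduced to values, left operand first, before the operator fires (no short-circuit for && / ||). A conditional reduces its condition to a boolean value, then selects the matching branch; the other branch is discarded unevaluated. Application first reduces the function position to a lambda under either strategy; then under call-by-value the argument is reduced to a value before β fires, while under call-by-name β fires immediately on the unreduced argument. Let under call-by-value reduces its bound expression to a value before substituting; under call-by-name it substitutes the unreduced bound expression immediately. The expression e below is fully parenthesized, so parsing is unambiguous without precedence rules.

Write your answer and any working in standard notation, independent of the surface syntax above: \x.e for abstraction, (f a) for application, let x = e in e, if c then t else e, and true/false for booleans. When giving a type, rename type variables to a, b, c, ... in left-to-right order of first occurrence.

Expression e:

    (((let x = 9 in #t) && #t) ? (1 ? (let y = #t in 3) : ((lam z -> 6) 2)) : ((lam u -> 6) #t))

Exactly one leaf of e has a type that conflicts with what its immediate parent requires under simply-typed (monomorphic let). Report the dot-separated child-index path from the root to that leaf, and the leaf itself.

Answer: 1.0 : 1

Trace:
let x : Int
  unify Bool ~ Bool
  unify Bool ~ Bool
  unify Bool ~ Bool
  unify Int ~ Bool
  FAIL: mismatch Int ~ Bool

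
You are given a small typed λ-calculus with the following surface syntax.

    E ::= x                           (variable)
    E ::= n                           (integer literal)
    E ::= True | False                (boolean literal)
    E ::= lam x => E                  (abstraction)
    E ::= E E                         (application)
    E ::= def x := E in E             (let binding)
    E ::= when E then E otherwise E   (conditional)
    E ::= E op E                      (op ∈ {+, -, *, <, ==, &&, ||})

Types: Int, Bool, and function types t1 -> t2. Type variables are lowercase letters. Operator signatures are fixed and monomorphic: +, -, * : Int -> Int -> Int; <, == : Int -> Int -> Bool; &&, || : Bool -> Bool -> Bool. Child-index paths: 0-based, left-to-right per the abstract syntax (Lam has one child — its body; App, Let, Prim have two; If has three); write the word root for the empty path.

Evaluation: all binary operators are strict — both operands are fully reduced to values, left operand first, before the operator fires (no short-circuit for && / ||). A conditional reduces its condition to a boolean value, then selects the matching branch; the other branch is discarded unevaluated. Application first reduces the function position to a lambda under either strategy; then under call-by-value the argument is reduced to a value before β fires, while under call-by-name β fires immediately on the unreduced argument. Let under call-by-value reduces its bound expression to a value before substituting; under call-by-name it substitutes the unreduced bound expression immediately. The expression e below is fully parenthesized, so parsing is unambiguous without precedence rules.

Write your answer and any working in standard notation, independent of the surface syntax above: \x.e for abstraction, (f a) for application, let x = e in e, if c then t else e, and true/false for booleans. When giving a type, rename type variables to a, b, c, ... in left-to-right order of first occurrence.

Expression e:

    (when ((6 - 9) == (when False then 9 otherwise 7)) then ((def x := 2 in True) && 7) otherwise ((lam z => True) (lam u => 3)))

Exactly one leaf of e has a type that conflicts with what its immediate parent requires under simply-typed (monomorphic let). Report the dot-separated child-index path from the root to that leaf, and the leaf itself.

Answer: 1.1 : 7

Derivation:
  unify Int ~ Int
  unify Int ~ Int
  unify Int ~ Int
  unify Bool ~ Bool
  unify Int ~ Int
  unify Int ~ Int
  unify Bool ~ Bool
let x : Int
  unify Bool ~ Bool
  unify Int ~ Bool
  FAIL: mismatch Int ~ Bool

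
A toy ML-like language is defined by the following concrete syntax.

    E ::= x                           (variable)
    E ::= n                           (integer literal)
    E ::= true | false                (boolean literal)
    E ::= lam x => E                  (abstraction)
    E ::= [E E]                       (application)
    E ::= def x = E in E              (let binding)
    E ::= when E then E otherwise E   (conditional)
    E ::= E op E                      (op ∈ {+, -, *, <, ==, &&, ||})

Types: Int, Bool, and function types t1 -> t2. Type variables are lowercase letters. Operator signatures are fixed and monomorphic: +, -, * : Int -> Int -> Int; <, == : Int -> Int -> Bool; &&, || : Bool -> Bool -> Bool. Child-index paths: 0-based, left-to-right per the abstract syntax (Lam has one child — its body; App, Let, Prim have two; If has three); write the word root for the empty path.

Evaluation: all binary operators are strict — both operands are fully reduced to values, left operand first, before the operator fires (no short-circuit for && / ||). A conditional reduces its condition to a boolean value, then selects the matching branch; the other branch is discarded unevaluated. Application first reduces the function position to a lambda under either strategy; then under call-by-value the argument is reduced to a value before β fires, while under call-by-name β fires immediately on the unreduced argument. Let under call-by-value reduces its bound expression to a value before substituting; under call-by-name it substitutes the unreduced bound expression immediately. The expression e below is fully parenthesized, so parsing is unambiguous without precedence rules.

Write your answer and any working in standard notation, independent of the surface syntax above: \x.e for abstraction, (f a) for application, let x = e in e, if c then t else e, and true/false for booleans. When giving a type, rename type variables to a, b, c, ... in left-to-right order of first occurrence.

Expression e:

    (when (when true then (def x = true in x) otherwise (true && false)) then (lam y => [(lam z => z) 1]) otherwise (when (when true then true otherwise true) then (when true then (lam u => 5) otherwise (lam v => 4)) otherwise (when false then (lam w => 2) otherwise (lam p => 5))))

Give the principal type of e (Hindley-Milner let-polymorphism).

Derivation:
  unify Bool ~ Bool
let x : Bool
x : Bool
  unify Bool ~ Bool
  unify Bool ~ Bool
  unify Bool ~ Bool
  unify Bool ~ Bool
z : b
\z._ : b -> b
  unify b -> b ~ Int -> c
  unify b ~ Int
  unify Int ~ c
_ _ : Int
\y._ : a -> Int
  unify Bool ~ Bool
  unify Bool ~ Bool
  unify Bool ~ Bool
  unify Bool ~ Bool
\u._ : d -> Int
\v._ : e -> Int
  unify d -> Int ~ e -> Int
  unify d ~ e
  unify Int ~ Int
  unify Bool ~ Bool
\w._ : f -> Int
\p._ : g -> Int
  unify f -> Int ~ g -> Int
  unify f ~ g
  unify Int ~ Int
  unify e -> Int ~ g -> Int
  unify e ~ g
  unify Int ~ Int
  unify a -> Int ~ g -> Int
  unify a ~ g
  unify Int ~ Int

Answer: a -> Int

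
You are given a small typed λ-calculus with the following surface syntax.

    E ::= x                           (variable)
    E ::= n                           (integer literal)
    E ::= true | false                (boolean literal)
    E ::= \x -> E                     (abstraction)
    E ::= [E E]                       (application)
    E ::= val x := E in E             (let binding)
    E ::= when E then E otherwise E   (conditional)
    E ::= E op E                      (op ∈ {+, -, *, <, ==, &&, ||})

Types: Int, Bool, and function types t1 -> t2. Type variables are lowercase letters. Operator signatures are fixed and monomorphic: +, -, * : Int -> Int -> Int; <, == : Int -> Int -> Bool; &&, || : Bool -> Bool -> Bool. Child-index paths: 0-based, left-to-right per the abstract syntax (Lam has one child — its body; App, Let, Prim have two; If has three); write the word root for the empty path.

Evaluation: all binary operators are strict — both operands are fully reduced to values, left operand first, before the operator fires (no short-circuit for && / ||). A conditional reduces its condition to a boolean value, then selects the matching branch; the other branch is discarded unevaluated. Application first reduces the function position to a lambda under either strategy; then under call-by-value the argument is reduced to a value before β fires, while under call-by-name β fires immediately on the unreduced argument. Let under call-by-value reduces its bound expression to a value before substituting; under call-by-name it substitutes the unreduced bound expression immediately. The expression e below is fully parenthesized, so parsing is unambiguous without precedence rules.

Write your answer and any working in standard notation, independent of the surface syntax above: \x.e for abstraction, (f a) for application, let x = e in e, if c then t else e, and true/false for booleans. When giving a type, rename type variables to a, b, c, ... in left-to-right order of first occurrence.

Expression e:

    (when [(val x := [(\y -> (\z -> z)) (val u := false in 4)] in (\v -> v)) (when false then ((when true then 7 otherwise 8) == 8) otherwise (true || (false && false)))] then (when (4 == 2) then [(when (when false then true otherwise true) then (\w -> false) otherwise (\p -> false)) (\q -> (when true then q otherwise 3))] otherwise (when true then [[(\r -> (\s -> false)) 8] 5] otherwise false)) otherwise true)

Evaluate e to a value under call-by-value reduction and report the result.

Answer: false

Derivation:
step 0: (if ((let x = ((\y.(\z.z)) (let u = false in 4)) in (\v.v)) (if false then ((if true then 7 else 8) == 8) else (true || (false && false)))) then (if (4 == 2) then ((if (if false then true else true) then (\w.false) else (\p.false)) (\q.(if true then q else 3))) else (if true then (((\r.(\s.false)) 8) 5) else false)) else true)
step 1: [let@0.0.0.1] (if ((let x = ((\y.(\z.z)) 4) in (\v.v)) (if false then ((if true then 7 else 8) == 8) else (true || (false && false)))) then (if (4 == 2) then ((if (if false then true else true) then (\w.false) else (\p.false)) (\q.(if true then q else 3))) else (if true then (((\r.(\s.false)) 8) 5) else false)) else true)
step 2: [beta@0.0.0] (if ((let x = (\z.z) in (\v.v)) (if false then ((if true then 7 else 8) == 8) else (true || (false && false)))) then (if (4 == 2) then ((if (if false then true else true) then (\w.false) else (\p.false)) (\q.(if true then q else 3))) else (if true then (((\r.(\s.false)) 8) 5) else false)) else true)
step 3: [let@0.0] (if ((\v.v) (if false then ((if true then 7 else 8) == 8) else (true || (false && false)))) then (if (4 == 2) then ((if (if false then true else true) then (\w.false) else (\p.false)) (\q.(if true then q else 3))) else (if true then (((\r.(\s.false)) 8) 5) else false)) else true)
step 4: [if@0.1] (if ((\v.v) (true || (false && false))) then (if (4 == 2) then ((if (if false then true else true) then (\w.false) else (\p.false)) (\q.(if true then q else 3))) else (if true then (((\r.(\s.false)) 8) 5) else false)) else true)
step 5: [delta@0.1.1] (if ((\v.v) (true || false)) then (if (4 == 2) then ((if (if false then true else true) then (\w.false) else (\p.false)) (\q.(if true then q else 3))) else (if true then (((\r.(\s.false)) 8) 5) else false)) else true)
step 6: [delta@0.1] (if ((\v.v) true) then (if (4 == 2) then ((if (if false then true else true) then (\w.false) else (\p.false)) (\q.(if true then q else 3))) else (if true then (((\r.(\s.false)) 8) 5) else false)) else true)
step 7: [beta@0] (if true then (if (4 == 2) then ((if (if false then true else true) then (\w.false) else (\p.false)) (\q.(if true then q else 3))) else (if true then (((\r.(\s.false)) 8) 5) else false)) else true)
step 8: [if@root] (if (4 == 2) then ((if (if false then true else true) then (\w.false) else (\p.false)) (\q.(if true then q else 3))) else (if true then (((\r.(\s.false)) 8) 5) else false))
step 9: [delta@0] (if false then ((if (if false then true else true) then (\w.false) else (\p.false)) (\q.(if true then q else 3))) else (if true then (((\r.(\s.false)) 8) 5) else false))
step 10: [if@root] (if true then (((\r.(\s.false)) 8) 5) else false)
step 11: [if@root] (((\r.(\s.false)) 8) 5)
step 12: [beta@0] ((\s.false) 5)
step 13: [beta@root] false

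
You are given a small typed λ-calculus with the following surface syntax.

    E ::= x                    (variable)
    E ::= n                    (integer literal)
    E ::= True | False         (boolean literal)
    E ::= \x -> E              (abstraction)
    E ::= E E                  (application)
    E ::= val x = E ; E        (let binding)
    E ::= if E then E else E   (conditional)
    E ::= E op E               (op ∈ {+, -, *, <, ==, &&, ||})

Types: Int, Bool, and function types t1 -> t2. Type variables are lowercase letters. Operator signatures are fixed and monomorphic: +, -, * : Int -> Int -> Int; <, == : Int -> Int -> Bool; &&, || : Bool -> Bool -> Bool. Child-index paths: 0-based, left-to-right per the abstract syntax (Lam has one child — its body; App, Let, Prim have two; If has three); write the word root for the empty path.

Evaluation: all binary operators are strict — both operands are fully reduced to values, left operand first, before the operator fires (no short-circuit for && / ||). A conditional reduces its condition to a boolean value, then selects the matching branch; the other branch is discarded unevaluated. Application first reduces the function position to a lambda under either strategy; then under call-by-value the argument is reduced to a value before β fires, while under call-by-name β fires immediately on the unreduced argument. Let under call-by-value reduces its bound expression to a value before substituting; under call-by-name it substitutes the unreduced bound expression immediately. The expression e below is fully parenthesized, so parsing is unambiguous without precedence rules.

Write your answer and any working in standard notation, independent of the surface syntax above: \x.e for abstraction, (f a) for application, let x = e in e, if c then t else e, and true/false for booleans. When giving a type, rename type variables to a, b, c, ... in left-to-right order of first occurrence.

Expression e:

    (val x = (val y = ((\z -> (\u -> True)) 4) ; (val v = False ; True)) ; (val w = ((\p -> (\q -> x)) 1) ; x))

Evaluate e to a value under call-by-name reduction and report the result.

Answer: true

Working:
step 0: (let x = (let y = ((\z.(\u.true)) 4) in (let v = false in true)) in (let w = ((\p.(\q.x)) 1) in x))
step 1: [let@root] (let w = ((\p.(\q.(let y = ((\z.(\u.true)) 4) in (let v = false in true)))) 1) in (let y = ((\z.(\u.true)) 4) in (let v = false in true)))
step 2: [let@root] (let y = ((\z.(\u.true)) 4) in (let v = false in true))
step 3: [let@root] (let v = false in true)
step 4: [let@root] true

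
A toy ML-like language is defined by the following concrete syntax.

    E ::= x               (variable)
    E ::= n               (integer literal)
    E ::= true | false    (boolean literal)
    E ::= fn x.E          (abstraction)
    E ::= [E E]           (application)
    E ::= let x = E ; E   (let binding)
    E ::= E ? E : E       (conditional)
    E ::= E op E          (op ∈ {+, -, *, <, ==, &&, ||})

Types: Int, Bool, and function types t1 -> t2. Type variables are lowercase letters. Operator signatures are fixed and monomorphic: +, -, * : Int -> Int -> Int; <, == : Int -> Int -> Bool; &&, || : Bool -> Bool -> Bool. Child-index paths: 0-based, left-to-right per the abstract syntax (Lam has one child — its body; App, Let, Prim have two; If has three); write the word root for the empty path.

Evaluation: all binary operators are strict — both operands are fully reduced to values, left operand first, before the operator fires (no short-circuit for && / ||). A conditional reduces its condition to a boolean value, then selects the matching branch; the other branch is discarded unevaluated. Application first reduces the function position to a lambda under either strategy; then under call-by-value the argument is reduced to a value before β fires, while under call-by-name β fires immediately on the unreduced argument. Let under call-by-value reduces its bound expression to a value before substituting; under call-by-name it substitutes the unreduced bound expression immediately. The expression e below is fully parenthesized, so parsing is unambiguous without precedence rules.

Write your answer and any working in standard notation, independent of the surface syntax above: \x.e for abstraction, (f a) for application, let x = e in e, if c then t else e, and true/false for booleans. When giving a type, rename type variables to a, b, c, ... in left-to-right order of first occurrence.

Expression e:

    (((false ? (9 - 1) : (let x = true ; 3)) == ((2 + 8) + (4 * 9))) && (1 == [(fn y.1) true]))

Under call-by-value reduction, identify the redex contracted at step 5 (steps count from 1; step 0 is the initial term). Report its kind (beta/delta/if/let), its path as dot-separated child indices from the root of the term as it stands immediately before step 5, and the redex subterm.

Trace:
step 0: (((if false then (9 - 1) else (let x = true in 3)) == ((2 + 8) + (4 * 9))) && (1 == ((\y.1) true)))
step 1: [if@0.0] (((let x = true in 3) == ((2 + 8) + (4 * 9))) && (1 == ((\y.1) true)))
step 2: [let@0.0] ((3 == ((2 + 8) + (4 * 9))) && (1 == ((\y.1) true)))
step 3: [delta@0.1.0] ((3 == (10 + (4 * 9))) && (1 == ((\y.1) true)))
step 4: [delta@0.1.1] ((3 == (10 + 36)) && (1 == ((\y.1) true)))
step 5: [delta@0.1] ((3 == 46) && (1 == ((\y.1) true)))

Answer: delta at 0.1 : (10 + 36)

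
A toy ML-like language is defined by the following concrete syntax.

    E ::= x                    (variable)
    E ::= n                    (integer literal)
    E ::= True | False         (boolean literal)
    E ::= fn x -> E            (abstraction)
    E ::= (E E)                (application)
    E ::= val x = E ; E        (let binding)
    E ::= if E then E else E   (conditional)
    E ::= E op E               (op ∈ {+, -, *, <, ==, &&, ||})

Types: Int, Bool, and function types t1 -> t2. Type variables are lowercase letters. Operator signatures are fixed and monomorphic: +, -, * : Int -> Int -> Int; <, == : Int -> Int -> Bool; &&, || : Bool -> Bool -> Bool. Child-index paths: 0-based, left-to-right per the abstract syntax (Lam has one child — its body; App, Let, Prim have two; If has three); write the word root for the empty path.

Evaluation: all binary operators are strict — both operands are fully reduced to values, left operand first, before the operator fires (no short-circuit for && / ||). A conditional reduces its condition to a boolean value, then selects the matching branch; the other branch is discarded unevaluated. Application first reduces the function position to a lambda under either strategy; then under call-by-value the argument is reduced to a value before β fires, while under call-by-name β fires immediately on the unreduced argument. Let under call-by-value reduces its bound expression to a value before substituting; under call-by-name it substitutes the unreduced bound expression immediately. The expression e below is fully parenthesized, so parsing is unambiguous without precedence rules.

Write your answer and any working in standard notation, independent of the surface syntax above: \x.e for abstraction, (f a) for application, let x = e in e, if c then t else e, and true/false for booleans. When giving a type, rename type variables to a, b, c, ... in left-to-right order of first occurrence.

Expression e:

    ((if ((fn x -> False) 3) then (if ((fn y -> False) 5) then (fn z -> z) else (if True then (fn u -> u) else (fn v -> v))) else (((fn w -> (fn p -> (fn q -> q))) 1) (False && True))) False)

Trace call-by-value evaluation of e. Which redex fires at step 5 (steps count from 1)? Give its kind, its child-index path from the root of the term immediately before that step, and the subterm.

Trace:
step 0: ((if ((\x.false) 3) then (if ((\y.false) 5) then (\z.z) else (if true then (\u.u) else (\v.v))) else (((\w.(\p.(\q.q))) 1) (false && true))) false)
step 1: [beta@0.0] ((if false then (if ((\y.false) 5) then (\z.z) else (if true then (\u.u) else (\v.v))) else (((\w.(\p.(\q.q))) 1) (false && true))) false)
step 2: [if@0] ((((\w.(\p.(\q.q))) 1) (false && true)) false)
step 3: [beta@0.0] (((\p.(\q.q)) (false && true)) false)
step 4: [delta@0.1] (((\p.(\q.q)) false) false)
step 5: [beta@0] ((\q.q) false)

Answer: beta at 0 : ((\p.(\q.q)) false)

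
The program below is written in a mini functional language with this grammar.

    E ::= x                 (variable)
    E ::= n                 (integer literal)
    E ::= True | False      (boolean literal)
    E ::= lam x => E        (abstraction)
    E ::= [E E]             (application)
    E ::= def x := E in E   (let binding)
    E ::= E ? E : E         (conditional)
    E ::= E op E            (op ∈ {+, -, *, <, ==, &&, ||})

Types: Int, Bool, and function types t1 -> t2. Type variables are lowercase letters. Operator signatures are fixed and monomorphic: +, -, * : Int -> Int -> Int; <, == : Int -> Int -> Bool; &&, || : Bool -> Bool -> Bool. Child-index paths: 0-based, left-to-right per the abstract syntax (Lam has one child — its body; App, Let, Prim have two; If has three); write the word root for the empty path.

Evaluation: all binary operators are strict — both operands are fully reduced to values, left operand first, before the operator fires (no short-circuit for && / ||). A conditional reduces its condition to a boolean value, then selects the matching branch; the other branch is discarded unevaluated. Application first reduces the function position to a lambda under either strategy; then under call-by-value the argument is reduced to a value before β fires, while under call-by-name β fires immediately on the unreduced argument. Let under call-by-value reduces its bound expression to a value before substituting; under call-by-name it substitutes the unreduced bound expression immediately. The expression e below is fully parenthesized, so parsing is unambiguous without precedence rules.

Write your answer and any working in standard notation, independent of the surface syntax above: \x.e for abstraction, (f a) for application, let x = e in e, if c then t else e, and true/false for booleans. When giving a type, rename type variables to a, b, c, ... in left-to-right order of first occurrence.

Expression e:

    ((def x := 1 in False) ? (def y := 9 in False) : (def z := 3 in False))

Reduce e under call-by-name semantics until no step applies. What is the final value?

Derivation:
step 0: (if (let x = 1 in false) then (let y = 9 in false) else (let z = 3 in false))
step 1: [let@0] (if false then (let y = 9 in false) else (let z = 3 in false))
step 2: [if@root] (let z = 3 in false)
step 3: [let@root] false

Answer: false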